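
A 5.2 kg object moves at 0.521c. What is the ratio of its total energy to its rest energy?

E = γmc², E₀ = mc²
E/E₀ = γ = 1/√(1 - 0.521²) = 1.172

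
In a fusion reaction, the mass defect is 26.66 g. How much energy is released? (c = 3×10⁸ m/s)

Convert mass defect: Δm = 26.66 g = 0.02666 kg
E = Δm·c² = 0.02666 × (3×10⁸)²
= 0.02666 × 9×10¹⁶ = 2.399×10¹⁵ J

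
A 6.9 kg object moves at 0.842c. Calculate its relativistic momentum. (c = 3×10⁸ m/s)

γ = 1/√(1 - 0.842²) = 1.854
v = 0.842 × 3×10⁸ = 2.526×10⁸ m/s
p = γmv = 1.854 × 6.9 × 2.526×10⁸ = 3.231×10⁹ kg·m/s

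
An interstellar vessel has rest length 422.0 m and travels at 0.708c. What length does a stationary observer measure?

Proper length L₀ = 422.0 m
γ = 1/√(1 - 0.708²) = 1.416
L = L₀/γ = 422.0/1.416 = 298.0 m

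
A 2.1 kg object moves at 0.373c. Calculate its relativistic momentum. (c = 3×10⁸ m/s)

γ = 1/√(1 - 0.373²) = 1.078
v = 0.373 × 3×10⁸ = 1.119×10⁸ m/s
p = γmv = 1.078 × 2.1 × 1.119×10⁸ = 2.533×10⁸ kg·m/s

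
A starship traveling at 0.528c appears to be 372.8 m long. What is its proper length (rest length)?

Contracted length L = 372.8 m
γ = 1/√(1 - 0.528²) = 1.1775
L₀ = γL = 1.1775 × 372.8 = 439.0 m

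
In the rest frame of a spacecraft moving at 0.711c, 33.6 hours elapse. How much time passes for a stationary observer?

Proper time Δt₀ = 33.6 hours
γ = 1/√(1 - 0.711²) = 1.422
Δt = γΔt₀ = 1.422 × 33.6 = 47.78 hours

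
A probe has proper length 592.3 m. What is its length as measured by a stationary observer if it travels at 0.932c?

Proper length L₀ = 592.3 m
γ = 1/√(1 - 0.932²) = 2.759
L = L₀/γ = 592.3/2.759 = 214.7 m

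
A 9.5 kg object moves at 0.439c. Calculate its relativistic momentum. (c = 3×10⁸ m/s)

γ = 1/√(1 - 0.439²) = 1.113
v = 0.439 × 3×10⁸ = 1.317×10⁸ m/s
p = γmv = 1.113 × 9.5 × 1.317×10⁸ = 1.393×10⁹ kg·m/s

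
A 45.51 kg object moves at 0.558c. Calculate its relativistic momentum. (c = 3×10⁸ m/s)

γ = 1/√(1 - 0.558²) = 1.2051
v = 0.558 × 3×10⁸ = 1.674×10⁸ m/s
p = γmv = 1.2051 × 45.51 × 1.674×10⁸ = 9.181×10⁹ kg·m/s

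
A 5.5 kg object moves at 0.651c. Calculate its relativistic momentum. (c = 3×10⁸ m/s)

γ = 1/√(1 - 0.651²) = 1.317
v = 0.651 × 3×10⁸ = 1.953×10⁸ m/s
p = γmv = 1.317 × 5.5 × 1.953×10⁸ = 1.415×10⁹ kg·m/s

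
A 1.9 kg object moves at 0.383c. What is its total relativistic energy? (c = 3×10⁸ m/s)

γ = 1/√(1 - 0.383²) = 1.0825
mc² = 1.9 × (3×10⁸)² = 1.710×10¹⁷ J
E = γmc² = 1.0825 × 1.710×10¹⁷ = 1.851×10¹⁷ J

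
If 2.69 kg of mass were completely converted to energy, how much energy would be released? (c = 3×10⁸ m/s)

Using E = mc²:
c² = (3×10⁸)² = 9×10¹⁶ m²/s²
E = 2.69 × 9×10¹⁶ = 2.421×10¹⁷ J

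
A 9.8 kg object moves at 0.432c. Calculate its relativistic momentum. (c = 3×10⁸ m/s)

γ = 1/√(1 - 0.432²) = 1.1088
v = 0.432 × 3×10⁸ = 1.296×10⁸ m/s
p = γmv = 1.1088 × 9.8 × 1.296×10⁸ = 1.408×10⁹ kg·m/s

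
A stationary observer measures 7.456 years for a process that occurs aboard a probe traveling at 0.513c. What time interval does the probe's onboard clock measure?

Dilated time Δt = 7.456 years
γ = 1/√(1 - 0.513²) = 1.165
Δt₀ = Δt/γ = 7.456/1.165 = 6.400 years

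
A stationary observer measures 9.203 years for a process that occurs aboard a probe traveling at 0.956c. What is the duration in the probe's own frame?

Dilated time Δt = 9.203 years
γ = 1/√(1 - 0.956²) = 3.409
Δt₀ = Δt/γ = 9.203/3.409 = 2.700 years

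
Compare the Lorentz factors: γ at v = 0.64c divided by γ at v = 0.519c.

γ₁ = 1/√(1 - 0.64²) = 1.301
γ₂ = 1/√(1 - 0.519²) = 1.170
γ₁/γ₂ = 1.301/1.170 = 1.112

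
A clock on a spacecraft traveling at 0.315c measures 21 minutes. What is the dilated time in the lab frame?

Proper time Δt₀ = 21 minutes
γ = 1/√(1 - 0.315²) = 1.054
Δt = γΔt₀ = 1.054 × 21 = 22.13 minutes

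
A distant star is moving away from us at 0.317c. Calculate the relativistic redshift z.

β = 0.317
(1+β)/(1-β) = 1.317/0.683 = 1.9283
√(1.9283) = 1.3886
z = 1.3886 - 1 = 0.3886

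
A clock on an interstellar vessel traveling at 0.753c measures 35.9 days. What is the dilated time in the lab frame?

Proper time Δt₀ = 35.9 days
γ = 1/√(1 - 0.753²) = 1.5197
Δt = γΔt₀ = 1.5197 × 35.9 = 54.56 days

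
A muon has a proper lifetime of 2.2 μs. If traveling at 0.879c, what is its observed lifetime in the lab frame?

Proper lifetime τ₀ = 2.2 μs
γ = 1/√(1 - 0.879²) = 2.0972
τ = γτ₀ = 2.0972 × 2.2 μs = 4.614 μs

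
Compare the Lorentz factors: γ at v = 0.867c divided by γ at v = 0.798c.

γ₁ = 1/√(1 - 0.867²) = 2.0068
γ₂ = 1/√(1 - 0.798²) = 1.6593
γ₁/γ₂ = 2.0068/1.6593 = 1.209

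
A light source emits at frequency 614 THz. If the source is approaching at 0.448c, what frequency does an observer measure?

β = v/c = 0.448
(1+β)/(1-β) = 1.448/0.552 = 2.6232
Doppler factor = √(2.6232) = 1.61963
f_obs = 614 × 1.61963 = 994.5 THz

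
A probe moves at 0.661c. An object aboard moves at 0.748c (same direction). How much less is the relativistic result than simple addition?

Classical: u' + v = 0.748 + 0.661 = 1.409c
Relativistic: u = (0.748 + 0.661)/(1 + 0.494428) = 1.409/1.494428 = 0.9428c
Difference: 1.409 - 0.9428 = 0.4662c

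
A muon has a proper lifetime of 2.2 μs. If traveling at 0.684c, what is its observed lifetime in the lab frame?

Proper lifetime τ₀ = 2.2 μs
γ = 1/√(1 - 0.684²) = 1.371
τ = γτ₀ = 1.371 × 2.2 μs = 3.016 μs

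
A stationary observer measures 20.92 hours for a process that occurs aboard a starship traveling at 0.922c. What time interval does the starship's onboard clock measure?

Dilated time Δt = 20.92 hours
γ = 1/√(1 - 0.922²) = 2.5827
Δt₀ = Δt/γ = 20.92/2.5827 = 8.100 hours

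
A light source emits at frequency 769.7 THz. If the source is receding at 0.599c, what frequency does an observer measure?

β = v/c = 0.599
(1-β)/(1+β) = 0.401/1.599 = 0.2508
Doppler factor = √(0.2508) = 0.5008
f_obs = 769.7 × 0.5008 = 385.5 THz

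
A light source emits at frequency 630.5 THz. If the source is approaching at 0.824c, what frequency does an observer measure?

β = v/c = 0.824
(1+β)/(1-β) = 1.824/0.176 = 10.36
Doppler factor = √(10.36) = 3.219
f_obs = 630.5 × 3.219 = 2030 THz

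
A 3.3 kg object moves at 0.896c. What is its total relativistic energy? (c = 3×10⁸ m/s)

γ = 1/√(1 - 0.896²) = 2.252
mc² = 3.3 × (3×10⁸)² = 2.970×10¹⁷ J
E = γmc² = 2.252 × 2.970×10¹⁷ = 6.688×10¹⁷ J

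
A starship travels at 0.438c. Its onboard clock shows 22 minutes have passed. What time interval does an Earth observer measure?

Proper time Δt₀ = 22 minutes
γ = 1/√(1 - 0.438²) = 1.1124
Δt = γΔt₀ = 1.1124 × 22 = 24.47 minutes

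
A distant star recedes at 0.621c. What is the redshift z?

β = 0.621
(1+β)/(1-β) = 1.621/0.379 = 4.277
√(4.277) = 2.068
z = 2.068 - 1 = 1.068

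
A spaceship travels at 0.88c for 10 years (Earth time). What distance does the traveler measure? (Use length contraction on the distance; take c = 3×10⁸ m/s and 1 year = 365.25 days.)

Earth distance: d = v × t = 0.88c × 10 yr = 8.3312×10¹⁶ m
γ = 2.1054
d' = d/γ = 8.3312×10¹⁶/2.1054 = 3.957×10¹⁶ m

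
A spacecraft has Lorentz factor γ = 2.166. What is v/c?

From γ = 1/√(1 - v²/c²):
1/γ² = 1/2.166² = 0.21315
v²/c² = 1 - 0.21315 = 0.78685
v/c = √(0.78685) = 0.8870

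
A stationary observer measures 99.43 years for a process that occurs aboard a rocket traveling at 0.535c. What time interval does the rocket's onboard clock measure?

Dilated time Δt = 99.43 years
γ = 1/√(1 - 0.535²) = 1.18364
Δt₀ = Δt/γ = 99.43/1.18364 = 84.00 years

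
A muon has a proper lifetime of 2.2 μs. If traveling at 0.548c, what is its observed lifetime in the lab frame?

Proper lifetime τ₀ = 2.2 μs
γ = 1/√(1 - 0.548²) = 1.1955
τ = γτ₀ = 1.1955 × 2.2 μs = 2.630 μs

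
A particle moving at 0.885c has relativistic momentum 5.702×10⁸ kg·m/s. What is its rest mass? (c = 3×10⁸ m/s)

γ = 1/√(1 - 0.885²) = 2.1478
v = 0.885 × 3×10⁸ = 2.655×10⁸ m/s
m = p/(γv) = 5.702×10⁸/(2.1478 × 2.655×10⁸) = 0.9999 kg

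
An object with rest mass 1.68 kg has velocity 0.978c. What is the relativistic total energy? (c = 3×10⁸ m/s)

γ = 1/√(1 - 0.978²) = 4.7938
mc² = 1.68 × (3×10⁸)² = 1.512×10¹⁷ J
E = γmc² = 4.7938 × 1.512×10¹⁷ = 7.248×10¹⁷ J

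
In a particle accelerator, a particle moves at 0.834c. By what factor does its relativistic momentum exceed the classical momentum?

p_rel = γmv, p_class = mv
Ratio = γ = 1/√(1 - 0.834²)
= 1/√(0.304444) = 1.812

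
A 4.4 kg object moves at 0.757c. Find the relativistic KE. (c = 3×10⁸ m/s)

γ = 1/√(1 - 0.757²) = 1.5304
γ - 1 = 0.5304
KE = (γ-1)mc² = 0.5304 × 4.4 × (3×10⁸)² = 2.100×10¹⁷ J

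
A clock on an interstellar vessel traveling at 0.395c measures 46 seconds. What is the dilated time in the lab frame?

Proper time Δt₀ = 46 seconds
γ = 1/√(1 - 0.395²) = 1.0885
Δt = γΔt₀ = 1.0885 × 46 = 50.07 seconds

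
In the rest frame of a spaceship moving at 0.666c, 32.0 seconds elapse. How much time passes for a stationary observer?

Proper time Δt₀ = 32.0 seconds
γ = 1/√(1 - 0.666²) = 1.3406
Δt = γΔt₀ = 1.3406 × 32.0 = 42.90 seconds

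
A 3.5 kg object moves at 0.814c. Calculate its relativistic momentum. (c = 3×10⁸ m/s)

γ = 1/√(1 - 0.814²) = 1.7216
v = 0.814 × 3×10⁸ = 2.442×10⁸ m/s
p = γmv = 1.7216 × 3.5 × 2.442×10⁸ = 1.471×10⁹ kg·m/s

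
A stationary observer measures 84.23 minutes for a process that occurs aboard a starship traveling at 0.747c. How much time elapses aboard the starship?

Dilated time Δt = 84.23 minutes
γ = 1/√(1 - 0.747²) = 1.504
Δt₀ = Δt/γ = 84.23/1.504 = 56.00 minutes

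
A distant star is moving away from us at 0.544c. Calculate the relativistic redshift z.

β = 0.544
(1+β)/(1-β) = 1.544/0.456 = 3.386
√(3.386) = 1.8401
z = 1.8401 - 1 = 0.8401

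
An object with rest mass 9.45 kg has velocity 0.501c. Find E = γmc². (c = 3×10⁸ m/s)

γ = 1/√(1 - 0.501²) = 1.15547
mc² = 9.45 × (3×10⁸)² = 8.505×10¹⁷ J
E = γmc² = 1.15547 × 8.505×10¹⁷ = 9.827×10¹⁷ J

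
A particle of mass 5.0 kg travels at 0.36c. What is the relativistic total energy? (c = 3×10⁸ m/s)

γ = 1/√(1 - 0.36²) = 1.07187
mc² = 5.0 × (3×10⁸)² = 4.500×10¹⁷ J
E = γmc² = 1.07187 × 4.500×10¹⁷ = 4.823×10¹⁷ J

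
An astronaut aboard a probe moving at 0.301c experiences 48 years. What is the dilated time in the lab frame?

Proper time Δt₀ = 48 years
γ = 1/√(1 - 0.301²) = 1.0486
Δt = γΔt₀ = 1.0486 × 48 = 50.33 years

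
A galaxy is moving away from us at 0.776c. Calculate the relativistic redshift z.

β = 0.776
(1+β)/(1-β) = 1.776/0.224 = 7.929
√(7.929) = 2.816
z = 2.816 - 1 = 1.816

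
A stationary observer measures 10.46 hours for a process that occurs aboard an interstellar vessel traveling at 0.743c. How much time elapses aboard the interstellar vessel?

Dilated time Δt = 10.46 hours
γ = 1/√(1 - 0.743²) = 1.494
Δt₀ = Δt/γ = 10.46/1.494 = 7.001 hours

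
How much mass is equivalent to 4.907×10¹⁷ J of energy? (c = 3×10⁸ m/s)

From E = mc², we get m = E/c²
c² = (3×10⁸)² = 9×10¹⁶ m²/s²
m = 4.907×10¹⁷ / 9×10¹⁶ = 5.452 kg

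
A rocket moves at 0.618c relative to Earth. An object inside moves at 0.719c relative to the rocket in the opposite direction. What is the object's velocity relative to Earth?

Object's velocity in rocket frame is u' = -0.719c
u = (u' + v)/(1 + u'v/c²) = (v - 0.719)/(1 - 0.719·v/c²)
Numerator: 0.618 - 0.719 = -0.101
Denominator: 1 - 0.444342 = 0.555658
u = -0.101/0.555658 = -0.1818c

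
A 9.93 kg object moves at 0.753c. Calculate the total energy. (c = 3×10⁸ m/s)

γ = 1/√(1 - 0.753²) = 1.520
mc² = 9.93 × (3×10⁸)² = 8.937×10¹⁷ J
E = γmc² = 1.520 × 8.937×10¹⁷ = 1.358×10¹⁸ J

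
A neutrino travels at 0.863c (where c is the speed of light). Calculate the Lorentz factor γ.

v/c = 0.863, so (v/c)² = 0.744769
1 - (v/c)² = 0.255231
γ = 1/√(0.255231) = 1.979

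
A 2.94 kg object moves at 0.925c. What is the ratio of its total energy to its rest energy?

E = γmc², E₀ = mc²
E/E₀ = γ = 1/√(1 - 0.925²) = 2.632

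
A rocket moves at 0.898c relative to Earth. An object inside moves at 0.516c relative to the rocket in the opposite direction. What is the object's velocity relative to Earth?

Object's velocity in rocket frame is u' = -0.516c
u = (u' + v)/(1 + u'v/c²) = (v - 0.516)/(1 - 0.516·v/c²)
Numerator: 0.898 - 0.516 = 0.382
Denominator: 1 - 0.463368 = 0.536632
u = 0.382/0.536632 = 0.7118c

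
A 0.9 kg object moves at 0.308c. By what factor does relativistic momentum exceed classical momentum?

p_rel = γmv, p_class = mv
Ratio = γ = 1/√(1 - 0.308²) = 1.051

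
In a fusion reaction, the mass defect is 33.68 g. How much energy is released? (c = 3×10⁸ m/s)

Convert mass defect: Δm = 33.68 g = 0.03368 kg
E = Δm·c² = 0.03368 × (3×10⁸)²
= 0.03368 × 9×10¹⁶ = 3.031×10¹⁵ J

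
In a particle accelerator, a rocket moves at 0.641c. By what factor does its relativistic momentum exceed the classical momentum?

p_rel = γmv, p_class = mv
Ratio = γ = 1/√(1 - 0.641²)
= 1/√(0.589119) = 1.303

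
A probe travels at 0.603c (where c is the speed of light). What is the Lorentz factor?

v/c = 0.603, so (v/c)² = 0.363609
1 - (v/c)² = 0.636391
γ = 1/√(0.636391) = 1.254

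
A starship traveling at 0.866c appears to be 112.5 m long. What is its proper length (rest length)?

Contracted length L = 112.5 m
γ = 1/√(1 - 0.866²) = 2.000
L₀ = γL = 2.000 × 112.5 = 225.0 m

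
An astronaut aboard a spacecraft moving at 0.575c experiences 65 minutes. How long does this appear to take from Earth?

Proper time Δt₀ = 65 minutes
γ = 1/√(1 - 0.575²) = 1.2223
Δt = γΔt₀ = 1.2223 × 65 = 79.45 minutes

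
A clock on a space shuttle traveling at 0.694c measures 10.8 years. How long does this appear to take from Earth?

Proper time Δt₀ = 10.8 years
γ = 1/√(1 - 0.694²) = 1.389
Δt = γΔt₀ = 1.389 × 10.8 = 15.00 years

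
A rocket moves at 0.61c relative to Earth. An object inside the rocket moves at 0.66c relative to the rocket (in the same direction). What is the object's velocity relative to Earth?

u = (u' + v)/(1 + u'v/c²)
Numerator: 0.66 + 0.61 = 1.27
Denominator: 1 + 0.4026 = 1.4026
u = 1.27/1.4026 = 0.9055c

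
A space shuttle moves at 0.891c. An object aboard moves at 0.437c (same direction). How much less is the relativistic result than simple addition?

Classical: u' + v = 0.437 + 0.891 = 1.328c
Relativistic: u = (0.437 + 0.891)/(1 + 0.389367) = 1.328/1.389367 = 0.9558c
Difference: 1.328 - 0.9558 = 0.3722c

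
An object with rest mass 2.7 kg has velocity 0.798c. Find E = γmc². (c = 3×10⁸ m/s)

γ = 1/√(1 - 0.798²) = 1.6593
mc² = 2.7 × (3×10⁸)² = 2.430×10¹⁷ J
E = γmc² = 1.6593 × 2.430×10¹⁷ = 4.032×10¹⁷ J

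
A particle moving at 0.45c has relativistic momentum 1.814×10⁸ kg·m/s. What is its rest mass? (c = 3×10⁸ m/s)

γ = 1/√(1 - 0.45²) = 1.120
v = 0.45 × 3×10⁸ = 1.350×10⁸ m/s
m = p/(γv) = 1.814×10⁸/(1.120 × 1.350×10⁸) = 1.200 kg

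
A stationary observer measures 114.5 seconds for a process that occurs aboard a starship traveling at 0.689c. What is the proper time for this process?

Dilated time Δt = 114.5 seconds
γ = 1/√(1 - 0.689²) = 1.37976
Δt₀ = Δt/γ = 114.5/1.37976 = 82.99 seconds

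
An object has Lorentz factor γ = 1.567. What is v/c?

From γ = 1/√(1 - v²/c²):
1/γ² = 1/1.567² = 0.4073
v²/c² = 1 - 0.4073 = 0.5927
v/c = √(0.5927) = 0.7699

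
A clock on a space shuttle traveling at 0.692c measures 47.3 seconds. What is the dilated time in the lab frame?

Proper time Δt₀ = 47.3 seconds
γ = 1/√(1 - 0.692²) = 1.3852
Δt = γΔt₀ = 1.3852 × 47.3 = 65.52 seconds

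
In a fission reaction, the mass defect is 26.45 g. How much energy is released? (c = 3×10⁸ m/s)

Convert mass defect: Δm = 26.45 g = 0.02645 kg
E = Δm·c² = 0.02645 × (3×10⁸)²
= 0.02645 × 9×10¹⁶ = 2.381×10¹⁵ J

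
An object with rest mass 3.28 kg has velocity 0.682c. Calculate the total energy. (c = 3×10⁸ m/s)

γ = 1/√(1 - 0.682²) = 1.3673
mc² = 3.28 × (3×10⁸)² = 2.952×10¹⁷ J
E = γmc² = 1.3673 × 2.952×10¹⁷ = 4.036×10¹⁷ J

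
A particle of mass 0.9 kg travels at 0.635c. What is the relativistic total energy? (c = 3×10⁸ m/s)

γ = 1/√(1 - 0.635²) = 1.2945
mc² = 0.9 × (3×10⁸)² = 8.100×10¹⁶ J
E = γmc² = 1.2945 × 8.100×10¹⁶ = 1.049×10¹⁷ J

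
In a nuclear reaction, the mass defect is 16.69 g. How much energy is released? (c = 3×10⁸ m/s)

Convert mass defect: Δm = 16.69 g = 0.01669 kg
E = Δm·c² = 0.01669 × (3×10⁸)²
= 0.01669 × 9×10¹⁶ = 1.502×10¹⁵ J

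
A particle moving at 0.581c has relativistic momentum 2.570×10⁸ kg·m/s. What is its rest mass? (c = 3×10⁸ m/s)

γ = 1/√(1 - 0.581²) = 1.229
v = 0.581 × 3×10⁸ = 1.743×10⁸ m/s
m = p/(γv) = 2.570×10⁸/(1.229 × 1.743×10⁸) = 1.200 kg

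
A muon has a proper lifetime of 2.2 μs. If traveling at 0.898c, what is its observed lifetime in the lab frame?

Proper lifetime τ₀ = 2.2 μs
γ = 1/√(1 - 0.898²) = 2.2728
τ = γτ₀ = 2.2728 × 2.2 μs = 5.000 μs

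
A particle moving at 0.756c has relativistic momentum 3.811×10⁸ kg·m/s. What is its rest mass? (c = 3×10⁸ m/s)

γ = 1/√(1 - 0.756²) = 1.528
v = 0.756 × 3×10⁸ = 2.268×10⁸ m/s
m = p/(γv) = 3.811×10⁸/(1.528 × 2.268×10⁸) = 1.100 kg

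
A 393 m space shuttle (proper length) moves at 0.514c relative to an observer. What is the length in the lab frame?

Proper length L₀ = 393 m
γ = 1/√(1 - 0.514²) = 1.1658
L = L₀/γ = 393/1.1658 = 337.1 m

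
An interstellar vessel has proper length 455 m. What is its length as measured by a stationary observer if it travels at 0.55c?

Proper length L₀ = 455 m
γ = 1/√(1 - 0.55²) = 1.1974
L = L₀/γ = 455/1.1974 = 380.0 m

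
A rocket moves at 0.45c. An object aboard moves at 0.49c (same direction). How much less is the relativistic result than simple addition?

Classical: u' + v = 0.49 + 0.45 = 0.94c
Relativistic: u = (0.49 + 0.45)/(1 + 0.2205) = 0.94/1.2205 = 0.7702c
Difference: 0.94 - 0.7702 = 0.1698c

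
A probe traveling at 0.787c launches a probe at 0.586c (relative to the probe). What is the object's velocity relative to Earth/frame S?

u = (u' + v)/(1 + u'v/c²)
Numerator: 0.586 + 0.787 = 1.373
Denominator: 1 + 0.461182 = 1.461182
u = 1.373/1.461182 = 0.9397c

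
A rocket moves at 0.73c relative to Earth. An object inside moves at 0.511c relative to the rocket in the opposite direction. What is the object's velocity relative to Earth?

Object's velocity in rocket frame is u' = -0.511c
u = (u' + v)/(1 + u'v/c²) = (v - 0.511)/(1 - 0.511·v/c²)
Numerator: 0.73 - 0.511 = 0.219
Denominator: 1 - 0.37303 = 0.62697
u = 0.219/0.62697 = 0.3493c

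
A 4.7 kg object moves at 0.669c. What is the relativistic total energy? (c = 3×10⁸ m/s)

γ = 1/√(1 - 0.669²) = 1.3454
mc² = 4.7 × (3×10⁸)² = 4.230×10¹⁷ J
E = γmc² = 1.3454 × 4.230×10¹⁷ = 5.691×10¹⁷ J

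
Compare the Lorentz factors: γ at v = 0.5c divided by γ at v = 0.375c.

γ₁ = 1/√(1 - 0.5²) = 1.155
γ₂ = 1/√(1 - 0.375²) = 1.079
γ₁/γ₂ = 1.155/1.079 = 1.070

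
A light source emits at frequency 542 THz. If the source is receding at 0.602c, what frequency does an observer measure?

β = v/c = 0.602
(1-β)/(1+β) = 0.398/1.602 = 0.24844
Doppler factor = √(0.24844) = 0.49844
f_obs = 542 × 0.49844 = 270.2 THz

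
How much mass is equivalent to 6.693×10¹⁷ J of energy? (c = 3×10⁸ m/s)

From E = mc², we get m = E/c²
c² = (3×10⁸)² = 9×10¹⁶ m²/s²
m = 6.693×10¹⁷ / 9×10¹⁶ = 7.437 kg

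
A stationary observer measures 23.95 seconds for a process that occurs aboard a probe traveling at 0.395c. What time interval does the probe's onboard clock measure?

Dilated time Δt = 23.95 seconds
γ = 1/√(1 - 0.395²) = 1.0885
Δt₀ = Δt/γ = 23.95/1.0885 = 22.00 seconds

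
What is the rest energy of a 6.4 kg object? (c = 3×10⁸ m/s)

c² = (3×10⁸)² = 9.000×10¹⁶ m²/s²
E₀ = mc² = 6.4 × 9.000×10¹⁶ = 5.760×10¹⁷ J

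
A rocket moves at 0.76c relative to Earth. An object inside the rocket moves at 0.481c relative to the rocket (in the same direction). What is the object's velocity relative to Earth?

u = (u' + v)/(1 + u'v/c²)
Numerator: 0.481 + 0.76 = 1.241
Denominator: 1 + 0.36556 = 1.36556
u = 1.241/1.36556 = 0.9088c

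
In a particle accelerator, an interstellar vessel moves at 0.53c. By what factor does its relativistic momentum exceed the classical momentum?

p_rel = γmv, p_class = mv
Ratio = γ = 1/√(1 - 0.53²)
= 1/√(0.7191) = 1.179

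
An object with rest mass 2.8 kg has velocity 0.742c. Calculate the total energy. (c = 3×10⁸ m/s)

γ = 1/√(1 - 0.742²) = 1.4916
mc² = 2.8 × (3×10⁸)² = 2.520×10¹⁷ J
E = γmc² = 1.4916 × 2.520×10¹⁷ = 3.759×10¹⁷ J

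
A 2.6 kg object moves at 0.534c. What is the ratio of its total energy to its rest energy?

E = γmc², E₀ = mc²
E/E₀ = γ = 1/√(1 - 0.534²) = 1.183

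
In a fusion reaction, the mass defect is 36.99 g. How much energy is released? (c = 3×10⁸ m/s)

Convert mass defect: Δm = 36.99 g = 0.03699 kg
E = Δm·c² = 0.03699 × (3×10⁸)²
= 0.03699 × 9×10¹⁶ = 3.329×10¹⁵ J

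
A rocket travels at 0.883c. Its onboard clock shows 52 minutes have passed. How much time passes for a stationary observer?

Proper time Δt₀ = 52 minutes
γ = 1/√(1 - 0.883²) = 2.131
Δt = γΔt₀ = 2.131 × 52 = 110.8 minutes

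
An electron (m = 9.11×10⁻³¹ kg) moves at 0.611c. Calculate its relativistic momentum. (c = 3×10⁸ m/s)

γ = 1/√(1 - 0.611²) = 1.263
v = 0.611 × 3×10⁸ = 1.833×10⁸ m/s
p = γmv = 1.263 × 9.11×10⁻³¹ × 1.833×10⁸ = 2.109×10⁻²² kg·m/s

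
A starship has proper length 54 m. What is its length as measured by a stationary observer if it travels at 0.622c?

Proper length L₀ = 54 m
γ = 1/√(1 - 0.622²) = 1.2771
L = L₀/γ = 54/1.2771 = 42.28 m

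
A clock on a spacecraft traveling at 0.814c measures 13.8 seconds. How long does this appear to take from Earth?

Proper time Δt₀ = 13.8 seconds
γ = 1/√(1 - 0.814²) = 1.722
Δt = γΔt₀ = 1.722 × 13.8 = 23.76 seconds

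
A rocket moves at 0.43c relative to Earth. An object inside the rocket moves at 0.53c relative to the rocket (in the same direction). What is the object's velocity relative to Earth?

u = (u' + v)/(1 + u'v/c²)
Numerator: 0.53 + 0.43 = 0.96
Denominator: 1 + 0.2279 = 1.2279
u = 0.96/1.2279 = 0.7818c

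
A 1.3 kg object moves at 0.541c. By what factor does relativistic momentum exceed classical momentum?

p_rel = γmv, p_class = mv
Ratio = γ = 1/√(1 - 0.541²) = 1.189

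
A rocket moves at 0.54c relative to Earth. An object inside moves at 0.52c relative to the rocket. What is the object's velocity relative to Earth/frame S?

u = (u' + v)/(1 + u'v/c²)
Numerator: 0.52 + 0.54 = 1.06
Denominator: 1 + 0.2808 = 1.2808
u = 1.06/1.2808 = 0.8276c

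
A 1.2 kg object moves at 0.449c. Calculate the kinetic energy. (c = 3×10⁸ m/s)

γ = 1/√(1 - 0.449²) = 1.1192
γ - 1 = 0.1192
KE = (γ-1)mc² = 0.1192 × 1.2 × (3×10⁸)² = 1.287×10¹⁶ J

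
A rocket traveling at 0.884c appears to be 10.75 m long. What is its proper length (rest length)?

Contracted length L = 10.75 m
γ = 1/√(1 - 0.884²) = 2.1391
L₀ = γL = 2.1391 × 10.75 = 23.00 m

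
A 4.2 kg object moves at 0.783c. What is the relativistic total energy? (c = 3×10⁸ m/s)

γ = 1/√(1 - 0.783²) = 1.6077
mc² = 4.2 × (3×10⁸)² = 3.780×10¹⁷ J
E = γmc² = 1.6077 × 3.780×10¹⁷ = 6.077×10¹⁷ J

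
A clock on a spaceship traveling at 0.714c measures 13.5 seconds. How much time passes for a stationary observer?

Proper time Δt₀ = 13.5 seconds
γ = 1/√(1 - 0.714²) = 1.428
Δt = γΔt₀ = 1.428 × 13.5 = 19.28 seconds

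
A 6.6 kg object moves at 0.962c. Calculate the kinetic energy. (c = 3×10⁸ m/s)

γ = 1/√(1 - 0.962²) = 3.662
γ - 1 = 2.662
KE = (γ-1)mc² = 2.662 × 6.6 × (3×10⁸)² = 1.581×10¹⁸ J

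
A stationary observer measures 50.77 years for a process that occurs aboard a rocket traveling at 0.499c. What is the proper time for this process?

Dilated time Δt = 50.77 years
γ = 1/√(1 - 0.499²) = 1.1539
Δt₀ = Δt/γ = 50.77/1.1539 = 44.00 years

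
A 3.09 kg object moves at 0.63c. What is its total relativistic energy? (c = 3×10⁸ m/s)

γ = 1/√(1 - 0.63²) = 1.2877
mc² = 3.09 × (3×10⁸)² = 2.781×10¹⁷ J
E = γmc² = 1.2877 × 2.781×10¹⁷ = 3.581×10¹⁷ J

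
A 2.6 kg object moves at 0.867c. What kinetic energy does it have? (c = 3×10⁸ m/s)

γ = 1/√(1 - 0.867²) = 2.007
γ - 1 = 1.007
KE = (γ-1)mc² = 1.007 × 2.6 × (3×10⁸)² = 2.356×10¹⁷ J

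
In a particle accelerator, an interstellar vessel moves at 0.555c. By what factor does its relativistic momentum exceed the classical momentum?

p_rel = γmv, p_class = mv
Ratio = γ = 1/√(1 - 0.555²)
= 1/√(0.691975) = 1.202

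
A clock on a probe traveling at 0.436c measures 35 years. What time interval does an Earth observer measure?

Proper time Δt₀ = 35 years
γ = 1/√(1 - 0.436²) = 1.111
Δt = γΔt₀ = 1.111 × 35 = 38.89 years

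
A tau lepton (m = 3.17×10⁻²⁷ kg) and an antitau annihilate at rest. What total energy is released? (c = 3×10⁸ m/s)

Both particles have the same rest mass, so total mass = 2m
E = 2m·c² = 2 × 3.17×10⁻²⁷ × (3×10⁸)²
= 2 × 3.17×10⁻²⁷ × 9×10¹⁶
= 5.706×10⁻¹⁰ J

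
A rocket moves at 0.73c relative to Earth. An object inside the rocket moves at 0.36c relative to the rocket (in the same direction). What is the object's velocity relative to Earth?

u = (u' + v)/(1 + u'v/c²)
Numerator: 0.36 + 0.73 = 1.09
Denominator: 1 + 0.2628 = 1.2628
u = 1.09/1.2628 = 0.8632c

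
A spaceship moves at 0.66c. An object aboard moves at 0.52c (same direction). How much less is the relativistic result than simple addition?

Classical: u' + v = 0.52 + 0.66 = 1.18c
Relativistic: u = (0.52 + 0.66)/(1 + 0.3432) = 1.18/1.3432 = 0.8785c
Difference: 1.18 - 0.8785 = 0.3015c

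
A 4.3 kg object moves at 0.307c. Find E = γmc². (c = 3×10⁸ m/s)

γ = 1/√(1 - 0.307²) = 1.0507
mc² = 4.3 × (3×10⁸)² = 3.870×10¹⁷ J
E = γmc² = 1.0507 × 3.870×10¹⁷ = 4.066×10¹⁷ J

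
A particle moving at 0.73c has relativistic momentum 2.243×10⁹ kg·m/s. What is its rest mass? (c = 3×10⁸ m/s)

γ = 1/√(1 - 0.73²) = 1.4632
v = 0.73 × 3×10⁸ = 2.190×10⁸ m/s
m = p/(γv) = 2.243×10⁹/(1.4632 × 2.190×10⁸) = 7.000 kg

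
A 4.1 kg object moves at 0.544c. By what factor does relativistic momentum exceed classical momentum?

p_rel = γmv, p_class = mv
Ratio = γ = 1/√(1 - 0.544²) = 1.192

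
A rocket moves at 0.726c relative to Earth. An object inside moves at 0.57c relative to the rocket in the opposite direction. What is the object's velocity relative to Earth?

Object's velocity in rocket frame is u' = -0.57c
u = (u' + v)/(1 + u'v/c²) = (v - 0.57)/(1 - 0.57·v/c²)
Numerator: 0.726 - 0.57 = 0.156
Denominator: 1 - 0.41382 = 0.58618
u = 0.156/0.58618 = 0.2661c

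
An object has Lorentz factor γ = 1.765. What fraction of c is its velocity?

From γ = 1/√(1 - v²/c²):
1/γ² = 1/1.765² = 0.3210
v²/c² = 1 - 0.3210 = 0.6790
v/c = √(0.6790) = 0.8240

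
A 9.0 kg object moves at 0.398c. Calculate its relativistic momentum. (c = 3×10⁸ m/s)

γ = 1/√(1 - 0.398²) = 1.090
v = 0.398 × 3×10⁸ = 1.194×10⁸ m/s
p = γmv = 1.090 × 9.0 × 1.194×10⁸ = 1.171×10⁹ kg·m/s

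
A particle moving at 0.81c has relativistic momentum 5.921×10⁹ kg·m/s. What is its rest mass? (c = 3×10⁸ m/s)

γ = 1/√(1 - 0.81²) = 1.705
v = 0.81 × 3×10⁸ = 2.430×10⁸ m/s
m = p/(γv) = 5.921×10⁹/(1.705 × 2.430×10⁸) = 14.29 kg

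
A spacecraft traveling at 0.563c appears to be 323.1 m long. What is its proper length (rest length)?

Contracted length L = 323.1 m
γ = 1/√(1 - 0.563²) = 1.20998
L₀ = γL = 1.20998 × 323.1 = 390.9 m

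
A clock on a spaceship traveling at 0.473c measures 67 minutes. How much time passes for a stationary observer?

Proper time Δt₀ = 67 minutes
γ = 1/√(1 - 0.473²) = 1.13499
Δt = γΔt₀ = 1.13499 × 67 = 76.04 minutes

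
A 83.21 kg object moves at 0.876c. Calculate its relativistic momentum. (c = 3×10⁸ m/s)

γ = 1/√(1 - 0.876²) = 2.0734
v = 0.876 × 3×10⁸ = 2.628×10⁸ m/s
p = γmv = 2.0734 × 83.21 × 2.628×10⁸ = 4.534×10¹⁰ kg·m/s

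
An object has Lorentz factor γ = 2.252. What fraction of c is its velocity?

From γ = 1/√(1 - v²/c²):
1/γ² = 1/2.252² = 0.1972
v²/c² = 1 - 0.1972 = 0.8028
v/c = √(0.8028) = 0.8960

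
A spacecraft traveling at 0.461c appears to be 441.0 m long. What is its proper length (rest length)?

Contracted length L = 441.0 m
γ = 1/√(1 - 0.461²) = 1.127
L₀ = γL = 1.127 × 441.0 = 497.0 m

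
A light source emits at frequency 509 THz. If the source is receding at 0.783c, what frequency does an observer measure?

β = v/c = 0.783
(1-β)/(1+β) = 0.217/1.783 = 0.1217
Doppler factor = √(0.1217) = 0.3489
f_obs = 509 × 0.3489 = 177.6 THz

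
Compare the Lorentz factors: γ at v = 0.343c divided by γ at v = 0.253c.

γ₁ = 1/√(1 - 0.343²) = 1.065
γ₂ = 1/√(1 - 0.253²) = 1.034
γ₁/γ₂ = 1.065/1.034 = 1.030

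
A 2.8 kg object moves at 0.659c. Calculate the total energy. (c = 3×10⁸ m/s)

γ = 1/√(1 - 0.659²) = 1.3295
mc² = 2.8 × (3×10⁸)² = 2.520×10¹⁷ J
E = γmc² = 1.3295 × 2.520×10¹⁷ = 3.350×10¹⁷ J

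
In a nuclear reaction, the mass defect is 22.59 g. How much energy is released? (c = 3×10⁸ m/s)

Convert mass defect: Δm = 22.59 g = 0.02259 kg
E = Δm·c² = 0.02259 × (3×10⁸)²
= 0.02259 × 9×10¹⁶ = 2.033×10¹⁵ J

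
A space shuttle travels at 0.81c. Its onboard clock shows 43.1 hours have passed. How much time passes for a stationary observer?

Proper time Δt₀ = 43.1 hours
γ = 1/√(1 - 0.81²) = 1.70523
Δt = γΔt₀ = 1.70523 × 43.1 = 73.50 hours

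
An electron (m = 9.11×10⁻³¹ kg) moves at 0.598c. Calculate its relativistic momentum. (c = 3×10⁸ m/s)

γ = 1/√(1 - 0.598²) = 1.2477
v = 0.598 × 3×10⁸ = 1.794×10⁸ m/s
p = γmv = 1.2477 × 9.11×10⁻³¹ × 1.794×10⁸ = 2.039×10⁻²² kg·m/s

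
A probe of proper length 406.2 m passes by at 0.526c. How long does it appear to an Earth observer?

Proper length L₀ = 406.2 m
γ = 1/√(1 - 0.526²) = 1.1758
L = L₀/γ = 406.2/1.1758 = 345.5 m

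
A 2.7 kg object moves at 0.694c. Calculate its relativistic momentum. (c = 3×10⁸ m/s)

γ = 1/√(1 - 0.694²) = 1.389
v = 0.694 × 3×10⁸ = 2.082×10⁸ m/s
p = γmv = 1.389 × 2.7 × 2.082×10⁸ = 7.808×10⁸ kg·m/s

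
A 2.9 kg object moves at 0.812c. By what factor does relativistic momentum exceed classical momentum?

p_rel = γmv, p_class = mv
Ratio = γ = 1/√(1 - 0.812²) = 1.713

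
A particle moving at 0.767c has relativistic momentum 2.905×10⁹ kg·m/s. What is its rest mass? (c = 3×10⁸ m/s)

γ = 1/√(1 - 0.767²) = 1.5585
v = 0.767 × 3×10⁸ = 2.301×10⁸ m/s
m = p/(γv) = 2.905×10⁹/(1.5585 × 2.301×10⁸) = 8.101 kg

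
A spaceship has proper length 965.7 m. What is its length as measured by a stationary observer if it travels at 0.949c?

Proper length L₀ = 965.7 m
γ = 1/√(1 - 0.949²) = 3.1718
L = L₀/γ = 965.7/3.1718 = 304.5 m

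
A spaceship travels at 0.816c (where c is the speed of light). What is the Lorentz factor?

v/c = 0.816, so (v/c)² = 0.665856
1 - (v/c)² = 0.334144
γ = 1/√(0.334144) = 1.730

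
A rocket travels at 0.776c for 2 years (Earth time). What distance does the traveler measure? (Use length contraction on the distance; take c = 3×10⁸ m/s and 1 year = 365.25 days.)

Earth distance: d = v × t = 0.776c × 2 yr = 1.4693×10¹⁶ m
γ = 1.5855
d' = d/γ = 1.4693×10¹⁶/1.5855 = 9.267×10¹⁵ m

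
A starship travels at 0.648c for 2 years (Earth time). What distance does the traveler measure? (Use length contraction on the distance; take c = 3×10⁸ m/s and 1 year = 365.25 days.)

Earth distance: d = v × t = 0.648c × 2 yr = 1.227×10¹⁶ m
γ = 1.313
d' = d/γ = 1.227×10¹⁶/1.313 = 9.345×10¹⁵ m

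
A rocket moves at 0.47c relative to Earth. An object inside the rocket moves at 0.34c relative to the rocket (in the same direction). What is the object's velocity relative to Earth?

u = (u' + v)/(1 + u'v/c²)
Numerator: 0.34 + 0.47 = 0.81
Denominator: 1 + 0.1598 = 1.1598
u = 0.81/1.1598 = 0.6984c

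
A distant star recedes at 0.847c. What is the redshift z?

β = 0.847
(1+β)/(1-β) = 1.847/0.153 = 12.07
√(12.07) = 3.474
z = 3.474 - 1 = 2.474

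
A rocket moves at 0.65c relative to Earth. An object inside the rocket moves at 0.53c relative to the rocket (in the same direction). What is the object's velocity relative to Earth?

u = (u' + v)/(1 + u'v/c²)
Numerator: 0.53 + 0.65 = 1.18
Denominator: 1 + 0.3445 = 1.3445
u = 1.18/1.3445 = 0.8776c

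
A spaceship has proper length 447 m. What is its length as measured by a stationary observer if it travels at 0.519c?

Proper length L₀ = 447 m
γ = 1/√(1 - 0.519²) = 1.170
L = L₀/γ = 447/1.170 = 382.1 m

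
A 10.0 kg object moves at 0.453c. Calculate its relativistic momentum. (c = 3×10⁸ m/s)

γ = 1/√(1 - 0.453²) = 1.1217
v = 0.453 × 3×10⁸ = 1.359×10⁸ m/s
p = γmv = 1.1217 × 10.0 × 1.359×10⁸ = 1.524×10⁹ kg·m/s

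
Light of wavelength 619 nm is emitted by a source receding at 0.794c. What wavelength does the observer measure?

β = 0.794
Wavelength Doppler factor = √(1.794/0.206) = √(8.709) = 2.951
λ_obs = 619 × 2.951 = 1827 nm (redshift)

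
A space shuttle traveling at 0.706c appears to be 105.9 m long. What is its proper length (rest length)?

Contracted length L = 105.9 m
γ = 1/√(1 - 0.706²) = 1.412
L₀ = γL = 1.412 × 105.9 = 149.5 m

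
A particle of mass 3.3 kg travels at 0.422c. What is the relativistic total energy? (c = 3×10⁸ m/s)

γ = 1/√(1 - 0.422²) = 1.103
mc² = 3.3 × (3×10⁸)² = 2.970×10¹⁷ J
E = γmc² = 1.103 × 2.970×10¹⁷ = 3.276×10¹⁷ J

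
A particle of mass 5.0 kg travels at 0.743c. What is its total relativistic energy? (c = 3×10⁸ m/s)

γ = 1/√(1 - 0.743²) = 1.49412
mc² = 5.0 × (3×10⁸)² = 4.500×10¹⁷ J
E = γmc² = 1.49412 × 4.500×10¹⁷ = 6.724×10¹⁷ J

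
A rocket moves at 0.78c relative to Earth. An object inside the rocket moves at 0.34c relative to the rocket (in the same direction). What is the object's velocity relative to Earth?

u = (u' + v)/(1 + u'v/c²)
Numerator: 0.34 + 0.78 = 1.12
Denominator: 1 + 0.2652 = 1.2652
u = 1.12/1.2652 = 0.8852c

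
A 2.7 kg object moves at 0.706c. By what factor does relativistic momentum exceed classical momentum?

p_rel = γmv, p_class = mv
Ratio = γ = 1/√(1 - 0.706²) = 1.412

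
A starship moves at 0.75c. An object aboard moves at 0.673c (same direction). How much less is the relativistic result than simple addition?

Classical: u' + v = 0.673 + 0.75 = 1.423c
Relativistic: u = (0.673 + 0.75)/(1 + 0.50475) = 1.423/1.50475 = 0.9457c
Difference: 1.423 - 0.9457 = 0.4773c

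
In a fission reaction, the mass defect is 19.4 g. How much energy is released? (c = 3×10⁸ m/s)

Convert mass defect: Δm = 19.4 g = 0.0194 kg
E = Δm·c² = 0.0194 × (3×10⁸)²
= 0.0194 × 9×10¹⁶ = 1.746×10¹⁵ J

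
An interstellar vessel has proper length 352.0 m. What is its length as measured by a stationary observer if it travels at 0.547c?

Proper length L₀ = 352.0 m
γ = 1/√(1 - 0.547²) = 1.1946
L = L₀/γ = 352.0/1.1946 = 294.7 m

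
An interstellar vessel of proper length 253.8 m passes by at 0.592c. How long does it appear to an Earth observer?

Proper length L₀ = 253.8 m
γ = 1/√(1 - 0.592²) = 1.241
L = L₀/γ = 253.8/1.241 = 204.5 m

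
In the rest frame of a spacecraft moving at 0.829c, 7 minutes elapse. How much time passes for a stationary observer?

Proper time Δt₀ = 7 minutes
γ = 1/√(1 - 0.829²) = 1.788
Δt = γΔt₀ = 1.788 × 7 = 12.52 minutes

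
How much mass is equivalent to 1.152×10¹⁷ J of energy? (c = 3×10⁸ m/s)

From E = mc², we get m = E/c²
c² = (3×10⁸)² = 9×10¹⁶ m²/s²
m = 1.152×10¹⁷ / 9×10¹⁶ = 1.280 kg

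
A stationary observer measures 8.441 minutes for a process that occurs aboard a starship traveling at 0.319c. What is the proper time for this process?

Dilated time Δt = 8.441 minutes
γ = 1/√(1 - 0.319²) = 1.0551
Δt₀ = Δt/γ = 8.441/1.0551 = 8.000 minutes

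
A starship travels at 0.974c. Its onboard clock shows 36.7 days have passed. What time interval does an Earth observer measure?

Proper time Δt₀ = 36.7 days
γ = 1/√(1 - 0.974²) = 4.414
Δt = γΔt₀ = 4.414 × 36.7 = 162.0 days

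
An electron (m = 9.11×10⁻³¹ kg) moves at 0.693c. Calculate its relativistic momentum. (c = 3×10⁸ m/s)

γ = 1/√(1 - 0.693²) = 1.387
v = 0.693 × 3×10⁸ = 2.079×10⁸ m/s
p = γmv = 1.387 × 9.11×10⁻³¹ × 2.079×10⁸ = 2.627×10⁻²² kg·m/s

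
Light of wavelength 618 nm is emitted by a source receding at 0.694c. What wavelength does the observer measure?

β = 0.694
Wavelength Doppler factor = √(1.694/0.306) = √(5.536) = 2.353
λ_obs = 618 × 2.353 = 1454 nm (redshift)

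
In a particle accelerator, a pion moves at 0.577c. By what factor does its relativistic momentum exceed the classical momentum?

p_rel = γmv, p_class = mv
Ratio = γ = 1/√(1 - 0.577²)
= 1/√(0.667071) = 1.224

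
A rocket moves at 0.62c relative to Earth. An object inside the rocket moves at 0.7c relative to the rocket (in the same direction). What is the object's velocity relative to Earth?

u = (u' + v)/(1 + u'v/c²)
Numerator: 0.7 + 0.62 = 1.32
Denominator: 1 + 0.434 = 1.434
u = 1.32/1.434 = 0.9205c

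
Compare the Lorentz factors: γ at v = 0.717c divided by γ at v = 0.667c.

γ₁ = 1/√(1 - 0.717²) = 1.435
γ₂ = 1/√(1 - 0.667²) = 1.342
γ₁/γ₂ = 1.435/1.342 = 1.069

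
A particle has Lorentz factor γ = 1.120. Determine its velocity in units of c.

From γ = 1/√(1 - v²/c²):
1/γ² = 1/1.120² = 0.7972
v²/c² = 1 - 0.7972 = 0.2028
v/c = √(0.2028) = 0.4503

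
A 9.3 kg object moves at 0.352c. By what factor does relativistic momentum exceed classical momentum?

p_rel = γmv, p_class = mv
Ratio = γ = 1/√(1 - 0.352²) = 1.068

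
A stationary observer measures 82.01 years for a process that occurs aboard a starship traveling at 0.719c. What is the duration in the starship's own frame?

Dilated time Δt = 82.01 years
γ = 1/√(1 - 0.719²) = 1.4388
Δt₀ = Δt/γ = 82.01/1.4388 = 57.00 years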